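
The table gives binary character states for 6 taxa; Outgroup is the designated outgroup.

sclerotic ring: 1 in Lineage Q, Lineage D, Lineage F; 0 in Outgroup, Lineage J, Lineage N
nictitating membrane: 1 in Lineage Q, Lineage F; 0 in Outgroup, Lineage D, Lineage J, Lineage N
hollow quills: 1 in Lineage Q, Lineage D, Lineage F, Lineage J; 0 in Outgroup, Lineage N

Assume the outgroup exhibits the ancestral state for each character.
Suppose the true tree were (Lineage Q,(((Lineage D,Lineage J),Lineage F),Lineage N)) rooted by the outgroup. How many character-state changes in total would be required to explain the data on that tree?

Map each character onto (Lineage Q,(((Lineage D,Lineage J),Lineage F),Lineage N)) (rooted by Outgroup) and count the minimum state changes it requires (Fitch parsimony):
sclerotic ring: 3; nictitating membrane: 2; hollow quills: 2.
Total tree length = 7.

7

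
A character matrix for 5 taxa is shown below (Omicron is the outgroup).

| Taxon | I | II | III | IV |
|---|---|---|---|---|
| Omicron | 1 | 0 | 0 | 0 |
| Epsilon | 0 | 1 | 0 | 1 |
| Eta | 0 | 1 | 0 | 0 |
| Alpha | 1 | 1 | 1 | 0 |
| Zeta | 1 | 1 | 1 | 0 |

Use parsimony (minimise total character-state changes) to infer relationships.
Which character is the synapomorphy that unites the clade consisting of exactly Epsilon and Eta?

I

Character polarity is set by the outgroup: the derived state is whichever differs from the outgroup's state, so for I the derived state is '0', and for the remaining characters it is '1'.
I: derived state '0' in Epsilon and Eta only — synapomorphy for {Epsilon, Eta}.
All ingroup taxa share the derived state '1' for II; it defines the ingroup but does not resolve relationships within it.
III: derived state '1' in Alpha and Zeta only — synapomorphy for {Alpha, Zeta}.
IV: derived state '1' in Epsilon only — an autapomorphy, so it tells us nothing about relationships among taxa.
Most parsimonious ingroup topology: ((Epsilon,Eta),(Alpha,Zeta)).
The clade {Epsilon, Eta} is supported by I: its derived state '0' occurs in exactly those taxa and in no other taxon (including the outgroup).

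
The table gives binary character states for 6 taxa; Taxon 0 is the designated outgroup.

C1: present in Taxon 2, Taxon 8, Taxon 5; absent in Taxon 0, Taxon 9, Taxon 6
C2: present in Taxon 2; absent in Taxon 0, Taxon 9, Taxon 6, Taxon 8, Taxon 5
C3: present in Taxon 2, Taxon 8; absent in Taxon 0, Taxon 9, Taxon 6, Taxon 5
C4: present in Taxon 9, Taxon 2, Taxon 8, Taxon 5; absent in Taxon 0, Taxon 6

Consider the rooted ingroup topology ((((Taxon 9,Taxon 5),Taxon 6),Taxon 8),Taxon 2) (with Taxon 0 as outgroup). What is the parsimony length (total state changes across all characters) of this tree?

8

Map each character onto ((((Taxon 9,Taxon 5),Taxon 6),Taxon 8),Taxon 2) (rooted by Taxon 0) and count the minimum state changes it requires (Fitch parsimony):
C1: 3; C2: 1; C3: 2; C4: 2.
Total tree length = 8.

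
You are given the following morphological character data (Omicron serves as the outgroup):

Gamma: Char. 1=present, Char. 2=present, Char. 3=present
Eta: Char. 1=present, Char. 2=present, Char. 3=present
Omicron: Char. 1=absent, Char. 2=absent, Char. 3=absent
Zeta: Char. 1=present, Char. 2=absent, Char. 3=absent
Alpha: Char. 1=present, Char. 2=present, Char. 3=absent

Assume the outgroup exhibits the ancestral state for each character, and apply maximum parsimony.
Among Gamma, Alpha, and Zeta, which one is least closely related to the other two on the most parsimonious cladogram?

Zeta

The outgroup has state 'absent' for every character, so 'present' is the derived state throughout.
Char. 1 (derived state 'present') is shared by all ingroup taxa — unites the whole ingroup.
Char. 2: derived state 'present' in Alpha, Eta, and Gamma only — synapomorphy for {Alpha, Eta, Gamma}.
Only Eta and Gamma show the derived state 'present' for Char. 3, supporting them as a clade.
Most parsimonious ingroup topology: (((Gamma,Eta),Alpha),Zeta).
Alpha and Gamma share a more recent common ancestor with each other than either does with Zeta, so Zeta is the least closely related of the three.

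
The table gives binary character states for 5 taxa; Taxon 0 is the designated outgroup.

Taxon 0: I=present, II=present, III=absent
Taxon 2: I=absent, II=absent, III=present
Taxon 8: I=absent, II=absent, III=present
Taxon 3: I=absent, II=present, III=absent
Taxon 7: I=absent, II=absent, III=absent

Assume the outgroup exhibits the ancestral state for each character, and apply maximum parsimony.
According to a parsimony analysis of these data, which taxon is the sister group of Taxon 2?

Character polarity is set by the outgroup: the derived state is whichever differs from the outgroup's state, so for I, II the derived state is 'absent', and for the remaining characters it is 'present'.
I (derived state 'absent') is shared by all ingroup taxa — unites the whole ingroup.
Only Taxon 2, Taxon 7, and Taxon 8 show the derived state 'absent' for II, supporting them as a clade.
Only Taxon 2 and Taxon 8 show the derived state 'present' for III, supporting them as a clade.
Most parsimonious ingroup topology: (((Taxon 2,Taxon 8),Taxon 7),Taxon 3).
Taxon 2 and Taxon 8 form a cherry on this tree, so they are sister taxa.

Taxon 8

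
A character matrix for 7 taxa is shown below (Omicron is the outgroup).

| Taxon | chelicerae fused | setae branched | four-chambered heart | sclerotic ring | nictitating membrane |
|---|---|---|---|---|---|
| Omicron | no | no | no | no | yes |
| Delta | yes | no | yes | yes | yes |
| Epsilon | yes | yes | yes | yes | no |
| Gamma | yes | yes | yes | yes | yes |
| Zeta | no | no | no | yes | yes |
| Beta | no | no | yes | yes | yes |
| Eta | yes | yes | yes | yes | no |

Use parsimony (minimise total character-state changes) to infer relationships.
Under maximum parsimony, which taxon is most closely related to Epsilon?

Eta

Character polarity is set by the outgroup: the derived state is whichever differs from the outgroup's state, so for nictitating membrane the derived state is 'no', and for the remaining characters it is 'yes'.
chelicerae fused (derived state 'yes') is shared by Delta, Epsilon, Eta, and Gamma — a synapomorphy uniting that clade.
setae branched (derived state 'yes') is shared by Epsilon, Eta, and Gamma — a synapomorphy uniting that clade.
Only Beta, Delta, Epsilon, Eta, and Gamma show the derived state 'yes' for four-chambered heart, supporting them as a clade.
sclerotic ring (derived state 'yes') is shared by all ingroup taxa — unites the whole ingroup.
nictitating membrane: derived state 'no' in Epsilon and Eta only — synapomorphy for {Epsilon, Eta}.
Most parsimonious ingroup topology: (((Delta,((Epsilon,Eta),Gamma)),Beta),Zeta).
Epsilon and Eta form a cherry on this tree, so they are sister taxa.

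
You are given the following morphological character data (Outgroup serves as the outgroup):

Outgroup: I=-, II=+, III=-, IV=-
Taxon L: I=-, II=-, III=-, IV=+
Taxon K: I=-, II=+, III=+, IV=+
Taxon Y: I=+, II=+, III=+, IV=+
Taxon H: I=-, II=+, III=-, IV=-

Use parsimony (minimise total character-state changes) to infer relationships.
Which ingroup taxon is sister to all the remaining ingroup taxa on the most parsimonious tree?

Character polarity is set by the outgroup: the derived state is whichever differs from the outgroup's state, so for II the derived state is '-', and for the remaining characters it is '+'.
I: derived state '+' in Taxon Y only — an autapomorphy, so it tells us nothing about relationships among taxa.
II (derived state '-') is unique to Taxon L (autapomorphy; uninformative for grouping).
III: derived state '+' in Taxon K and Taxon Y only — synapomorphy for {Taxon K, Taxon Y}.
Only Taxon K, Taxon L, and Taxon Y show the derived state '+' for IV, supporting them as a clade.
Most parsimonious ingroup topology: ((Taxon L,(Taxon K,Taxon Y)),Taxon H).
Taxon H is sister to the clade containing all other ingroup taxa, so it is the earliest-diverging (most basal) ingroup lineage.

Taxon H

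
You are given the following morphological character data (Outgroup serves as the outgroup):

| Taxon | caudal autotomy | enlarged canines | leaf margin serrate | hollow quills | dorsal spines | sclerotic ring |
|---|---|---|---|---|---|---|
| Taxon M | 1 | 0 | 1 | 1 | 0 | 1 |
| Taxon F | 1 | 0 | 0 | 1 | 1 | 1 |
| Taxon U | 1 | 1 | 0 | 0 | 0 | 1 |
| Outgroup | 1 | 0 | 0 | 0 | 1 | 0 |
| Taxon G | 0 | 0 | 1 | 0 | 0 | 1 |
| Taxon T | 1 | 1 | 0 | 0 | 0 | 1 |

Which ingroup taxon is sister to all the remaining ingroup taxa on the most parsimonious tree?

Taxon F

Character polarity is set by the outgroup: the derived state is whichever differs from the outgroup's state, so for caudal autotomy, dorsal spines the derived state is '0', and for the remaining characters it is '1'.
caudal autotomy (derived state '0') is unique to Taxon G (autapomorphy; uninformative for grouping).
enlarged canines (derived state '1') is shared by Taxon T and Taxon U — a synapomorphy uniting that clade.
Only Taxon G and Taxon M show the derived state '1' for leaf margin serrate, supporting them as a clade.
hollow quills groups Taxon F and Taxon M, which is incompatible with the clades supported by the remaining characters; treating it as convergent (homoplasy) costs fewer steps than any alternative tree.
Only Taxon G, Taxon M, Taxon T, and Taxon U show the derived state '0' for dorsal spines, supporting them as a clade.
All ingroup taxa share the derived state '1' for sclerotic ring; it defines the ingroup but does not resolve relationships within it.
Most parsimonious ingroup topology: (((Taxon T,Taxon U),(Taxon M,Taxon G)),Taxon F).
Taxon F is sister to the clade containing all other ingroup taxa, so it is the earliest-diverging (most basal) ingroup lineage.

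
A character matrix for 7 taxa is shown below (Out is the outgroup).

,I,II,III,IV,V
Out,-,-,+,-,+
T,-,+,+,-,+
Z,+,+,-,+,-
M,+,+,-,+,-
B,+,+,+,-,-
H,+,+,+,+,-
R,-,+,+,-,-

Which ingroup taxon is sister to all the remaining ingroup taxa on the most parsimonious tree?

T

Character polarity is set by the outgroup: the derived state is whichever differs from the outgroup's state, so for III, V the derived state is '-', and for the remaining characters it is '+'.
I (derived state '+') is shared by B, H, M, and Z — a synapomorphy uniting that clade.
II (derived state '+') is shared by all ingroup taxa — unites the whole ingroup.
III (derived state '-') is shared by M and Z — a synapomorphy uniting that clade.
IV: derived state '+' in H, M, and Z only — synapomorphy for {H, M, Z}.
Only B, H, M, R, and Z show the derived state '-' for V, supporting them as a clade.
Most parsimonious ingroup topology: (T,((((Z,M),H),B),R)).
T is sister to the clade containing all other ingroup taxa, so it is the earliest-diverging (most basal) ingroup lineage.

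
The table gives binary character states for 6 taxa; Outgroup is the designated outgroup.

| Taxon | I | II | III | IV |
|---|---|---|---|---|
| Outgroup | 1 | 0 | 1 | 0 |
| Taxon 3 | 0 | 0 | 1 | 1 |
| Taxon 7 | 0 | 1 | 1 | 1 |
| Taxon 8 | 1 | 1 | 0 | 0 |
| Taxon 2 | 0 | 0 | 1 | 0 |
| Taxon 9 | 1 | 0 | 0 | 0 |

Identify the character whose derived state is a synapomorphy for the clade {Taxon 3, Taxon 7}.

Character polarity is set by the outgroup: the derived state is whichever differs from the outgroup's state, so for I, III the derived state is '0', and for the remaining characters it is '1'.
Only Taxon 2, Taxon 3, and Taxon 7 show the derived state '0' for I, supporting them as a clade.
II groups Taxon 7 and Taxon 8, which is incompatible with the clades supported by the remaining characters; treating it as convergent (homoplasy) costs fewer steps than any alternative tree.
Only Taxon 8 and Taxon 9 show the derived state '0' for III, supporting them as a clade.
IV: derived state '1' in Taxon 3 and Taxon 7 only — synapomorphy for {Taxon 3, Taxon 7}.
Most parsimonious ingroup topology: (((Taxon 3,Taxon 7),Taxon 2),(Taxon 8,Taxon 9)).
The clade {Taxon 3, Taxon 7} is supported by IV: its derived state '1' occurs in exactly those taxa and in no other taxon (including the outgroup).

IV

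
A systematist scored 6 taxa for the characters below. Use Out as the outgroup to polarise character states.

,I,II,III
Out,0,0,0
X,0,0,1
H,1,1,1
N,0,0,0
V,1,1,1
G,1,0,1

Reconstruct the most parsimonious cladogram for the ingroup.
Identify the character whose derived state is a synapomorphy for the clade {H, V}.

II

The outgroup has state '0' for every character, so '1' is the derived state throughout.
Only G, H, and V show the derived state '1' for I, supporting them as a clade.
Only H and V show the derived state '1' for II, supporting them as a clade.
III (derived state '1') is shared by G, H, V, and X — a synapomorphy uniting that clade.
Most parsimonious ingroup topology: ((X,((H,V),G)),N).
The clade {H, V} is supported by II: its derived state '1' occurs in exactly those taxa and in no other taxon (including the outgroup).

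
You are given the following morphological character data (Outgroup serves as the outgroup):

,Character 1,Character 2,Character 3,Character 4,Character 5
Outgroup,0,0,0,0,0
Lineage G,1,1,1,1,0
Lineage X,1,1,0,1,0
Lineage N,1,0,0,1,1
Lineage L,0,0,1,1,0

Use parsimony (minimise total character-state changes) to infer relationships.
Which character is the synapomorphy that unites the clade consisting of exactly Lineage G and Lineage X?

The outgroup has state '0' for every character, so '1' is the derived state throughout.
Only Lineage G, Lineage N, and Lineage X show the derived state '1' for Character 1, supporting them as a clade.
Character 2 (derived state '1') is shared by Lineage G and Lineage X — a synapomorphy uniting that clade.
Character 3 (state '1') occurs in Lineage G and Lineage L but conflicts with the nesting implied by the other characters — most parsimoniously interpreted as homoplasy.
Character 4 (derived state '1') is shared by all ingroup taxa — unites the whole ingroup.
Character 5 (derived state '1') is unique to Lineage N (autapomorphy; uninformative for grouping).
Most parsimonious ingroup topology: (((Lineage G,Lineage X),Lineage N),Lineage L).
The clade {Lineage G, Lineage X} is supported by Character 2: its derived state '1' occurs in exactly those taxa and in no other taxon (including the outgroup).

Character 2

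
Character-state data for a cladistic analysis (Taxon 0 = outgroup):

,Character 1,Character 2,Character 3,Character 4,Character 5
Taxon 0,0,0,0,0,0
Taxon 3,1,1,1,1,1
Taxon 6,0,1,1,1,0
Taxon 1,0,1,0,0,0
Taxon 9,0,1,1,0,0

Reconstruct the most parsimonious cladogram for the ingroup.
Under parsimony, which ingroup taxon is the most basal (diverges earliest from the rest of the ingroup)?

Taxon 1

The outgroup has state '0' for every character, so '1' is the derived state throughout.
Character 1 (derived state '1') is unique to Taxon 3 (autapomorphy; uninformative for grouping).
All ingroup taxa share the derived state '1' for Character 2; it defines the ingroup but does not resolve relationships within it.
Only Taxon 3, Taxon 6, and Taxon 9 show the derived state '1' for Character 3, supporting them as a clade.
Only Taxon 3 and Taxon 6 show the derived state '1' for Character 4, supporting them as a clade.
Character 5: derived state '1' in Taxon 3 only — an autapomorphy, so it tells us nothing about relationships among taxa.
Most parsimonious ingroup topology: (((Taxon 3,Taxon 6),Taxon 9),Taxon 1).
Taxon 1 is sister to the clade containing all other ingroup taxa, so it is the earliest-diverging (most basal) ingroup lineage.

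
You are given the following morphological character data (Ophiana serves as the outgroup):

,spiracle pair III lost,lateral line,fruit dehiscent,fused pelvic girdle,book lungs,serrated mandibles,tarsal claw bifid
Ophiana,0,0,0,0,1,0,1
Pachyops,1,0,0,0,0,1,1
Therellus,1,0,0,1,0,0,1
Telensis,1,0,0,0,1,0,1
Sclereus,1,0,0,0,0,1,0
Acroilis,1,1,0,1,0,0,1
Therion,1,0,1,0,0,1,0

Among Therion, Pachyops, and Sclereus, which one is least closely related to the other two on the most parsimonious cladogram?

Character polarity is set by the outgroup: the derived state is whichever differs from the outgroup's state, so for book lungs, tarsal claw bifid the derived state is '0', and for the remaining characters it is '1'.
All ingroup taxa share the derived state '1' for spiracle pair III lost; it defines the ingroup but does not resolve relationships within it.
lateral line (derived state '1') is unique to Acroilis (autapomorphy; uninformative for grouping).
fruit dehiscent: derived state '1' in Therion only — an autapomorphy, so it tells us nothing about relationships among taxa.
Only Acroilis and Therellus show the derived state '1' for fused pelvic girdle, supporting them as a clade.
book lungs: derived state '0' in Acroilis, Pachyops, Sclereus, Therellus, and Therion only — synapomorphy for {Acroilis, Pachyops, Sclereus, Therellus, Therion}.
serrated mandibles (derived state '1') is shared by Pachyops, Sclereus, and Therion — a synapomorphy uniting that clade.
Only Sclereus and Therion show the derived state '0' for tarsal claw bifid, supporting them as a clade.
Most parsimonious ingroup topology: ((((Therion,Sclereus),Pachyops),(Acroilis,Therellus)),Telensis).
Sclereus and Therion share a more recent common ancestor with each other than either does with Pachyops, so Pachyops is the least closely related of the three.

Pachyops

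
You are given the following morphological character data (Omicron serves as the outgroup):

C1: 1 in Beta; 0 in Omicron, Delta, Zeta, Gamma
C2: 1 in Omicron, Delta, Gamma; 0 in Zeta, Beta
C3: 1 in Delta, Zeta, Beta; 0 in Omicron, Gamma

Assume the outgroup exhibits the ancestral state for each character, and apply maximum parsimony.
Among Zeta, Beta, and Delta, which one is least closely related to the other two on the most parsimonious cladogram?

Delta

Character polarity is set by the outgroup: the derived state is whichever differs from the outgroup's state, so for C2 the derived state is '0', and for the remaining characters it is '1'.
C1: derived state '1' in Beta only — an autapomorphy, so it tells us nothing about relationships among taxa.
C2 (derived state '0') is shared by Beta and Zeta — a synapomorphy uniting that clade.
C3: derived state '1' in Beta, Delta, and Zeta only — synapomorphy for {Beta, Delta, Zeta}.
Most parsimonious ingroup topology: (((Zeta,Beta),Delta),Gamma).
Beta and Zeta share a more recent common ancestor with each other than either does with Delta, so Delta is the least closely related of the three.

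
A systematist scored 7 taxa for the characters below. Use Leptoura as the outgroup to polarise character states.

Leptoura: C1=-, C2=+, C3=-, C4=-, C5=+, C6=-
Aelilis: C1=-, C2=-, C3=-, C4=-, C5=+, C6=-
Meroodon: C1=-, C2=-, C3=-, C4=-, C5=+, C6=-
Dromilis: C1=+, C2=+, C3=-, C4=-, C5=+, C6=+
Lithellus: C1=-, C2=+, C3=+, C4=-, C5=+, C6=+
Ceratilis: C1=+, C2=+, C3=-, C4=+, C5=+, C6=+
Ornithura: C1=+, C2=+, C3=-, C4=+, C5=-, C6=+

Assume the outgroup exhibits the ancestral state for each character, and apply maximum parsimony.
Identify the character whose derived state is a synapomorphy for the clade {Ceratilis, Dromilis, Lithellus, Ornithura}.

C6

Character polarity is set by the outgroup: the derived state is whichever differs from the outgroup's state, so for C2, C5 the derived state is '-', and for the remaining characters it is '+'.
C1: derived state '+' in Ceratilis, Dromilis, and Ornithura only — synapomorphy for {Ceratilis, Dromilis, Ornithura}.
C2 (derived state '-') is shared by Aelilis and Meroodon — a synapomorphy uniting that clade.
C3 (derived state '+') is unique to Lithellus (autapomorphy; uninformative for grouping).
Only Ceratilis and Ornithura show the derived state '+' for C4, supporting them as a clade.
C5: derived state '-' in Ornithura only — an autapomorphy, so it tells us nothing about relationships among taxa.
C6: derived state '+' in Ceratilis, Dromilis, Lithellus, and Ornithura only — synapomorphy for {Ceratilis, Dromilis, Lithellus, Ornithura}.
Most parsimonious ingroup topology: ((Aelilis,Meroodon),((Dromilis,(Ceratilis,Ornithura)),Lithellus)).
The clade {Ceratilis, Dromilis, Lithellus, Ornithura} is supported by C6: its derived state '+' occurs in exactly those taxa and in no other taxon (including the outgroup).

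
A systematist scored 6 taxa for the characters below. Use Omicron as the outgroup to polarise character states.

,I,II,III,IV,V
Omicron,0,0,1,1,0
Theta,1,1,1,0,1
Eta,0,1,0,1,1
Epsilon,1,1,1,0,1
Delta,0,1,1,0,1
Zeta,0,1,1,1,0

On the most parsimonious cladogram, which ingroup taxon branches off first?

Character polarity is set by the outgroup: the derived state is whichever differs from the outgroup's state, so for III, IV the derived state is '0', and for the remaining characters it is '1'.
I: derived state '1' in Epsilon and Theta only — synapomorphy for {Epsilon, Theta}.
II (derived state '1') is shared by all ingroup taxa — unites the whole ingroup.
III (derived state '0') is unique to Eta (autapomorphy; uninformative for grouping).
IV (derived state '0') is shared by Delta, Epsilon, and Theta — a synapomorphy uniting that clade.
V (derived state '1') is shared by Delta, Epsilon, Eta, and Theta — a synapomorphy uniting that clade.
Most parsimonious ingroup topology: ((((Theta,Epsilon),Delta),Eta),Zeta).
Zeta is sister to the clade containing all other ingroup taxa, so it is the earliest-diverging (most basal) ingroup lineage.

Zeta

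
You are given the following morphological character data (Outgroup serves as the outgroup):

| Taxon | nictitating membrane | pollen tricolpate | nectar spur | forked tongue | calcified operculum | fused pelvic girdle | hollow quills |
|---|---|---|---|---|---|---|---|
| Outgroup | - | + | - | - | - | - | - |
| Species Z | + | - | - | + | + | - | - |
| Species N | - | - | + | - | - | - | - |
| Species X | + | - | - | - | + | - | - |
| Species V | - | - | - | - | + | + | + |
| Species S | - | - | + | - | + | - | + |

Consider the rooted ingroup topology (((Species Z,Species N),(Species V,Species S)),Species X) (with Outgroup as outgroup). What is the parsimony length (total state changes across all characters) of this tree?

10

Map each character onto (((Species Z,Species N),(Species V,Species S)),Species X) (rooted by Outgroup) and count the minimum state changes it requires (Fitch parsimony):
nictitating membrane: 2; pollen tricolpate: 1; nectar spur: 2; forked tongue: 1; calcified operculum: 2; fused pelvic girdle: 1; hollow quills: 1.
Total tree length = 10.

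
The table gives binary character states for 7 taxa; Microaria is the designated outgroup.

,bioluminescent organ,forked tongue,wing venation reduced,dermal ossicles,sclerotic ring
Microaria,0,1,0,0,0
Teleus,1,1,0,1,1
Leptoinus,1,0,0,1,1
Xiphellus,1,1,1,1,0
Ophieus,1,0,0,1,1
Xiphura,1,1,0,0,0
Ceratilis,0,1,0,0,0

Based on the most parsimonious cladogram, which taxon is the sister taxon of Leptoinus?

Ophieus

Character polarity is set by the outgroup: the derived state is whichever differs from the outgroup's state, so for forked tongue the derived state is '0', and for the remaining characters it is '1'.
bioluminescent organ (derived state '1') is shared by Leptoinus, Ophieus, Teleus, Xiphellus, and Xiphura — a synapomorphy uniting that clade.
forked tongue (derived state '0') is shared by Leptoinus and Ophieus — a synapomorphy uniting that clade.
wing venation reduced (derived state '1') is unique to Xiphellus (autapomorphy; uninformative for grouping).
Only Leptoinus, Ophieus, Teleus, and Xiphellus show the derived state '1' for dermal ossicles, supporting them as a clade.
sclerotic ring: derived state '1' in Leptoinus, Ophieus, and Teleus only — synapomorphy for {Leptoinus, Ophieus, Teleus}.
Most parsimonious ingroup topology: ((((Teleus,(Leptoinus,Ophieus)),Xiphellus),Xiphura),Ceratilis).
Leptoinus and Ophieus form a cherry on this tree, so they are sister taxa.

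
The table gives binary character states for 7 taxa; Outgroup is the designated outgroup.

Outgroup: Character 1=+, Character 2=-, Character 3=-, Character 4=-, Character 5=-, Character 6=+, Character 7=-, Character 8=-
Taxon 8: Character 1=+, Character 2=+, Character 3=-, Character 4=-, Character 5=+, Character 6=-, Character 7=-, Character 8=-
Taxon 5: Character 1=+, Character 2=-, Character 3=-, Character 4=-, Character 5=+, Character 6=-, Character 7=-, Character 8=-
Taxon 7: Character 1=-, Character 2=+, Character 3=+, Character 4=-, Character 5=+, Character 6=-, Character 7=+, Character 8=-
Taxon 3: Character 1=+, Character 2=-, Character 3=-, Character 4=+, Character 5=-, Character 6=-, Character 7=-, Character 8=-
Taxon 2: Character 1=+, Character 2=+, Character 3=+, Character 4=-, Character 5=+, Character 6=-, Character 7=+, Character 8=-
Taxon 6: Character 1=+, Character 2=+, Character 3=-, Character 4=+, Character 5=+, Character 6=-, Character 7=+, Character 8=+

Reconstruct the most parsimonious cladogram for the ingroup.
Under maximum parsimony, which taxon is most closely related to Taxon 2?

Character polarity is set by the outgroup: the derived state is whichever differs from the outgroup's state, so for Character 1, Character 6 the derived state is '-', and for the remaining characters it is '+'.
Character 1: derived state '-' in Taxon 7 only — an autapomorphy, so it tells us nothing about relationships among taxa.
Only Taxon 2, Taxon 6, Taxon 7, and Taxon 8 show the derived state '+' for Character 2, supporting them as a clade.
Character 3: derived state '+' in Taxon 2 and Taxon 7 only — synapomorphy for {Taxon 2, Taxon 7}.
Character 4 (state '+') occurs in Taxon 3 and Taxon 6 but conflicts with the nesting implied by the other characters — most parsimoniously interpreted as homoplasy.
Character 5 (derived state '+') is shared by Taxon 2, Taxon 5, Taxon 6, Taxon 7, and Taxon 8 — a synapomorphy uniting that clade.
All ingroup taxa share the derived state '-' for Character 6; it defines the ingroup but does not resolve relationships within it.
Only Taxon 2, Taxon 6, and Taxon 7 show the derived state '+' for Character 7, supporting them as a clade.
Character 8 (derived state '+') is unique to Taxon 6 (autapomorphy; uninformative for grouping).
Most parsimonious ingroup topology: (((Taxon 8,((Taxon 7,Taxon 2),Taxon 6)),Taxon 5),Taxon 3).
Taxon 2 and Taxon 7 form a cherry on this tree, so they are sister taxa.

Taxon 7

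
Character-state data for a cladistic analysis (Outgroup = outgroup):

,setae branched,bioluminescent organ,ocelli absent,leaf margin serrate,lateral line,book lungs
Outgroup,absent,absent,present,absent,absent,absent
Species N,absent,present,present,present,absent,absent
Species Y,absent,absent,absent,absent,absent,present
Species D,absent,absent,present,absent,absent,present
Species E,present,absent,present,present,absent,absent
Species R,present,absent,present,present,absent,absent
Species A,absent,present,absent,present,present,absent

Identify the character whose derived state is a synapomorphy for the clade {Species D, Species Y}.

book lungs

Character polarity is set by the outgroup: the derived state is whichever differs from the outgroup's state, so for ocelli absent the derived state is 'absent', and for the remaining characters it is 'present'.
setae branched: derived state 'present' in Species E and Species R only — synapomorphy for {Species E, Species R}.
Only Species A and Species N show the derived state 'present' for bioluminescent organ, supporting them as a clade.
ocelli absent (state 'absent') occurs in Species A and Species Y but conflicts with the nesting implied by the other characters — most parsimoniously interpreted as homoplasy.
Only Species A, Species E, Species N, and Species R show the derived state 'present' for leaf margin serrate, supporting them as a clade.
lateral line: derived state 'present' in Species A only — an autapomorphy, so it tells us nothing about relationships among taxa.
Only Species D and Species Y show the derived state 'present' for book lungs, supporting them as a clade.
Most parsimonious ingroup topology: ((Species D,Species Y),((Species R,Species E),(Species A,Species N))).
The clade {Species D, Species Y} is supported by book lungs: its derived state 'present' occurs in exactly those taxa and in no other taxon (including the outgroup).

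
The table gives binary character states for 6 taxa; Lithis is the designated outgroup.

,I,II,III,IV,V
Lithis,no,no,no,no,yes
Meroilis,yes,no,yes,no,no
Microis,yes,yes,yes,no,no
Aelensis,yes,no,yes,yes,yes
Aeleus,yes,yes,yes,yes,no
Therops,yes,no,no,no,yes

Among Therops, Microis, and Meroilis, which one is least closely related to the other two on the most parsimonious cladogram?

Therops

Character polarity is set by the outgroup: the derived state is whichever differs from the outgroup's state, so for V the derived state is 'no', and for the remaining characters it is 'yes'.
All ingroup taxa share the derived state 'yes' for I; it defines the ingroup but does not resolve relationships within it.
II (derived state 'yes') is shared by Aeleus and Microis — a synapomorphy uniting that clade.
III (derived state 'yes') is shared by Aelensis, Aeleus, Meroilis, and Microis — a synapomorphy uniting that clade.
IV (state 'yes') occurs in Aelensis and Aeleus but conflicts with the nesting implied by the other characters — most parsimoniously interpreted as homoplasy.
V (derived state 'no') is shared by Aeleus, Meroilis, and Microis — a synapomorphy uniting that clade.
Most parsimonious ingroup topology: (((Meroilis,(Microis,Aeleus)),Aelensis),Therops).
Meroilis and Microis share a more recent common ancestor with each other than either does with Therops, so Therops is the least closely related of the three.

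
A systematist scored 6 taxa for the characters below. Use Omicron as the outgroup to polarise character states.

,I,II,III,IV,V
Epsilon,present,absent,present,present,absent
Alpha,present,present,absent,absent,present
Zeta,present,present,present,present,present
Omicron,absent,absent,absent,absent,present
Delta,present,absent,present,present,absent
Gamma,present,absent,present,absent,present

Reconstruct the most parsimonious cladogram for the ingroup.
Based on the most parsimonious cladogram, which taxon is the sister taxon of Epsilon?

Character polarity is set by the outgroup: the derived state is whichever differs from the outgroup's state, so for V the derived state is 'absent', and for the remaining characters it is 'present'.
All ingroup taxa share the derived state 'present' for I; it defines the ingroup but does not resolve relationships within it.
II groups Alpha and Zeta, which is incompatible with the clades supported by the remaining characters; treating it as convergent (homoplasy) costs fewer steps than any alternative tree.
III (derived state 'present') is shared by Delta, Epsilon, Gamma, and Zeta — a synapomorphy uniting that clade.
Only Delta, Epsilon, and Zeta show the derived state 'present' for IV, supporting them as a clade.
V: derived state 'absent' in Delta and Epsilon only — synapomorphy for {Delta, Epsilon}.
Most parsimonious ingroup topology: ((Gamma,((Epsilon,Delta),Zeta)),Alpha).
Epsilon and Delta form a cherry on this tree, so they are sister taxa.

Delta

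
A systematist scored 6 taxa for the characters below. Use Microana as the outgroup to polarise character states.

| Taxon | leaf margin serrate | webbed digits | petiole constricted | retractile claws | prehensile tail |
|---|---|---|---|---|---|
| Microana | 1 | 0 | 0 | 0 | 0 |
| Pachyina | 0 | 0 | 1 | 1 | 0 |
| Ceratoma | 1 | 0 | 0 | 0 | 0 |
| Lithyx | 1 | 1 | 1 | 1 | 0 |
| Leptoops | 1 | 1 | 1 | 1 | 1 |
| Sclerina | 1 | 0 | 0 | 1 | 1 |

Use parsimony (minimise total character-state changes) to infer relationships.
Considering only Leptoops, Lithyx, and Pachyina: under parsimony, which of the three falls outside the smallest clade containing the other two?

Pachyina

Character polarity is set by the outgroup: the derived state is whichever differs from the outgroup's state, so for leaf margin serrate the derived state is '0', and for the remaining characters it is '1'.
leaf margin serrate: derived state '0' in Pachyina only — an autapomorphy, so it tells us nothing about relationships among taxa.
Only Leptoops and Lithyx show the derived state '1' for webbed digits, supporting them as a clade.
Only Leptoops, Lithyx, and Pachyina show the derived state '1' for petiole constricted, supporting them as a clade.
retractile claws: derived state '1' in Leptoops, Lithyx, Pachyina, and Sclerina only — synapomorphy for {Leptoops, Lithyx, Pachyina, Sclerina}.
prehensile tail (state '1') occurs in Leptoops and Sclerina but conflicts with the nesting implied by the other characters — most parsimoniously interpreted as homoplasy.
Most parsimonious ingroup topology: ((((Leptoops,Lithyx),Pachyina),Sclerina),Ceratoma).
Lithyx and Leptoops share a more recent common ancestor with each other than either does with Pachyina, so Pachyina is the least closely related of the three.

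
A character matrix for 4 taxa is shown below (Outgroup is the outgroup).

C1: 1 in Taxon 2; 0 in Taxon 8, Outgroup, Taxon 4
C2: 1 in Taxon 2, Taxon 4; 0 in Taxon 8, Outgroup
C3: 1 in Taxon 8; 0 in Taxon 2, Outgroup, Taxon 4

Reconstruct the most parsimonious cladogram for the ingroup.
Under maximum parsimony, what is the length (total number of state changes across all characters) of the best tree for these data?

3

The outgroup has state '0' for every character, so '1' is the derived state throughout.
C1 (derived state '1') is unique to Taxon 2 (autapomorphy; uninformative for grouping).
C2: derived state '1' in Taxon 2 and Taxon 4 only — synapomorphy for {Taxon 2, Taxon 4}.
C3 (derived state '1') is unique to Taxon 8 (autapomorphy; uninformative for grouping).
Most parsimonious ingroup topology: ((Taxon 4,Taxon 2),Taxon 8).
Changes per character on this tree: C1: 1; C2: 1; C3: 1.
Total = 3.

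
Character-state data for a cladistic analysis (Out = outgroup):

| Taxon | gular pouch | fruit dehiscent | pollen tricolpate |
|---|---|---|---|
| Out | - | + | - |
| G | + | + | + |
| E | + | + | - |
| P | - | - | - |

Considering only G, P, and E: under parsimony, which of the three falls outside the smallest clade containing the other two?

Character polarity is set by the outgroup: the derived state is whichever differs from the outgroup's state, so for fruit dehiscent the derived state is '-', and for the remaining characters it is '+'.
gular pouch (derived state '+') is shared by E and G — a synapomorphy uniting that clade.
fruit dehiscent (derived state '-') is unique to P (autapomorphy; uninformative for grouping).
pollen tricolpate (derived state '+') is unique to G (autapomorphy; uninformative for grouping).
Most parsimonious ingroup topology: ((G,E),P).
E and G share a more recent common ancestor with each other than either does with P, so P is the least closely related of the three.

P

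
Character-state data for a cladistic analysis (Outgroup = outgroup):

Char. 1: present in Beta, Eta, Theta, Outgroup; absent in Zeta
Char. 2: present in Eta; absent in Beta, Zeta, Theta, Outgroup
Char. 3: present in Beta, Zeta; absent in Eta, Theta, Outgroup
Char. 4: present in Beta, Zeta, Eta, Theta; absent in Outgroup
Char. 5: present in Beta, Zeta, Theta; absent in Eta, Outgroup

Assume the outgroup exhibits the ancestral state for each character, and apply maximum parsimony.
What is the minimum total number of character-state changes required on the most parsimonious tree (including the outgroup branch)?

5

Character polarity is set by the outgroup: the derived state is whichever differs from the outgroup's state, so for Char. 1 the derived state is 'absent', and for the remaining characters it is 'present'.
Char. 1 (derived state 'absent') is unique to Zeta (autapomorphy; uninformative for grouping).
Char. 2: derived state 'present' in Eta only — an autapomorphy, so it tells us nothing about relationships among taxa.
Char. 3 (derived state 'present') is shared by Beta and Zeta — a synapomorphy uniting that clade.
All ingroup taxa share the derived state 'present' for Char. 4; it defines the ingroup but does not resolve relationships within it.
Only Beta, Theta, and Zeta show the derived state 'present' for Char. 5, supporting them as a clade.
Most parsimonious ingroup topology: ((Theta,(Zeta,Beta)),Eta).
Changes per character on this tree: Char. 1: 1; Char. 2: 1; Char. 3: 1; Char. 4: 1; Char. 5: 1.
Total = 5.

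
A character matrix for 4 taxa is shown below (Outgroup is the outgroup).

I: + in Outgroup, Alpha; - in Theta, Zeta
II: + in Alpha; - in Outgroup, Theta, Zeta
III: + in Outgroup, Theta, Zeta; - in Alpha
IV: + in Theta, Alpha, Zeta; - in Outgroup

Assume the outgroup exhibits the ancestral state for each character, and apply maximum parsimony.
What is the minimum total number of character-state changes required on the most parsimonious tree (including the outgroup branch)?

Character polarity is set by the outgroup: the derived state is whichever differs from the outgroup's state, so for I, III the derived state is '-', and for the remaining characters it is '+'.
Only Theta and Zeta show the derived state '-' for I, supporting them as a clade.
II (derived state '+') is unique to Alpha (autapomorphy; uninformative for grouping).
III: derived state '-' in Alpha only — an autapomorphy, so it tells us nothing about relationships among taxa.
All ingroup taxa share the derived state '+' for IV; it defines the ingroup but does not resolve relationships within it.
Most parsimonious ingroup topology: ((Theta,Zeta),Alpha).
Changes per character on this tree: I: 1; II: 1; III: 1; IV: 1.
Total = 4.

4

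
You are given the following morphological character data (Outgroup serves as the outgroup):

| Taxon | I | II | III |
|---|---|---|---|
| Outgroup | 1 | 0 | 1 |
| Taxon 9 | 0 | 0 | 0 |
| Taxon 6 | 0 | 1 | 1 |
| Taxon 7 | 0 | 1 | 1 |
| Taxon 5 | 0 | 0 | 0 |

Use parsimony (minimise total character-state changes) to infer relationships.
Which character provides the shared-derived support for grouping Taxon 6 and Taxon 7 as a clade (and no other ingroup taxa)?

Character polarity is set by the outgroup: the derived state is whichever differs from the outgroup's state, so for I, III the derived state is '0', and for the remaining characters it is '1'.
I (derived state '0') is shared by all ingroup taxa — unites the whole ingroup.
Only Taxon 6 and Taxon 7 show the derived state '1' for II, supporting them as a clade.
III: derived state '0' in Taxon 5 and Taxon 9 only — synapomorphy for {Taxon 5, Taxon 9}.
Most parsimonious ingroup topology: ((Taxon 9,Taxon 5),(Taxon 6,Taxon 7)).
The clade {Taxon 6, Taxon 7} is supported by II: its derived state '1' occurs in exactly those taxa and in no other taxon (including the outgroup).

II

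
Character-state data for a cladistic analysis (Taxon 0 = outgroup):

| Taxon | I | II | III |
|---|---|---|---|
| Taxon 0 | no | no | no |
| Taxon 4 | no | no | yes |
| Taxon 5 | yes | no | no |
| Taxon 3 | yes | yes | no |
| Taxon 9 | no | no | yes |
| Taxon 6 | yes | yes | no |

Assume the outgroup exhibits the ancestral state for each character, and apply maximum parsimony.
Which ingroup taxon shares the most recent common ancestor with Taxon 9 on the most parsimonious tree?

Taxon 4

The outgroup has state 'no' for every character, so 'yes' is the derived state throughout.
I (derived state 'yes') is shared by Taxon 3, Taxon 5, and Taxon 6 — a synapomorphy uniting that clade.
Only Taxon 3 and Taxon 6 show the derived state 'yes' for II, supporting them as a clade.
III (derived state 'yes') is shared by Taxon 4 and Taxon 9 — a synapomorphy uniting that clade.
Most parsimonious ingroup topology: ((Taxon 4,Taxon 9),(Taxon 5,(Taxon 3,Taxon 6))).
Taxon 9 and Taxon 4 form a cherry on this tree, so they are sister taxa.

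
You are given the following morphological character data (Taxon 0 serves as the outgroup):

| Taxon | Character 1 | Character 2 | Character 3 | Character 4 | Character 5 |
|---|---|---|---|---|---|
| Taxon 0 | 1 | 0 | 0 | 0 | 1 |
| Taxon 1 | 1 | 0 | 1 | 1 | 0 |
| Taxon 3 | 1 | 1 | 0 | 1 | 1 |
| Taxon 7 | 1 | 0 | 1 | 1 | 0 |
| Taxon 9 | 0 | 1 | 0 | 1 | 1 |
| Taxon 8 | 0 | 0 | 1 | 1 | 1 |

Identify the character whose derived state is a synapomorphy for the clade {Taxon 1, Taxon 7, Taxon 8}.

Character 3

Character polarity is set by the outgroup: the derived state is whichever differs from the outgroup's state, so for Character 1, Character 5 the derived state is '0', and for the remaining characters it is '1'.
Character 1 (state '0') occurs in Taxon 8 and Taxon 9 but conflicts with the nesting implied by the other characters — most parsimoniously interpreted as homoplasy.
Character 2: derived state '1' in Taxon 3 and Taxon 9 only — synapomorphy for {Taxon 3, Taxon 9}.
Only Taxon 1, Taxon 7, and Taxon 8 show the derived state '1' for Character 3, supporting them as a clade.
All ingroup taxa share the derived state '1' for Character 4; it defines the ingroup but does not resolve relationships within it.
Character 5: derived state '0' in Taxon 1 and Taxon 7 only — synapomorphy for {Taxon 1, Taxon 7}.
Most parsimonious ingroup topology: (((Taxon 1,Taxon 7),Taxon 8),(Taxon 3,Taxon 9)).
The clade {Taxon 1, Taxon 7, Taxon 8} is supported by Character 3: its derived state '1' occurs in exactly those taxa and in no other taxon (including the outgroup).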